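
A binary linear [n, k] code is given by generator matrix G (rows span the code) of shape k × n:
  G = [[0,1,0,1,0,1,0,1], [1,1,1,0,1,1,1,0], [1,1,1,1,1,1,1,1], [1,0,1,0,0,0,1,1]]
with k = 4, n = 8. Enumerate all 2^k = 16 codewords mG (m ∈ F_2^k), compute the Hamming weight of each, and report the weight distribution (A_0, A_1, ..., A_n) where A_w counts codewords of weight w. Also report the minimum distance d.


Weight distribution: A_0 = 1, A_2 = 4, A_4 = 6, A_6 = 4, A_8 = 1. Minimum distance d = 2.

Enumerate all 2^4 = 16 messages m ∈ F_2^4.
For each, compute codeword c = mG in F_2^8, then tally its weight.
  m = 0000 → c = 00000000, weight = 0.
  m = 1000 → c = 01010101, weight = 4.
  m = 0100 → c = 11101110, weight = 6.
  m = 1100 → c = 10111011, weight = 6.
  m = 0010 → c = 11111111, weight = 8.
  m = 1010 → c = 10101010, weight = 4.
  m = 0110 → c = 00010001, weight = 2.
  m = 1110 → c = 01000100, weight = 2.
  m = 0001 → c = 10100011, weight = 4.
  m = 1001 → c = 11110110, weight = 6.
  m = 0101 → c = 01001101, weight = 4.
  m = 1101 → c = 00011000, weight = 2.
  m = 0011 → c = 01011100, weight = 4.
  m = 1011 → c = 00001001, weight = 2.
  m = 0111 → c = 10110010, weight = 4.
  m = 1111 → c = 11100111, weight = 6.
Tally weights:
  weight 0: 1 codewords.
  weight 2: 4 codewords.
  weight 4: 6 codewords.
  weight 6: 4 codewords.
  weight 8: 1 codewords.
Minimum distance d = smallest w > 0 with A_w > 0 = 2.
Sanity: Σ A_w = 16 = 2^4 = 16 ✓.


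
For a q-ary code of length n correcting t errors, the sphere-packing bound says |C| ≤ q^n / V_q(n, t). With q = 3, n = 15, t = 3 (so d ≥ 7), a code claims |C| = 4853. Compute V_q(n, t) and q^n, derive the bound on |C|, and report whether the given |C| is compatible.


V_q(n, t) = 4091, q^n = 14348907, Hamming bound = 3507, |C| = 4853 > bound (violated).

Step 1: Compute V_q(n, t) = Σ_{j=0}^3 C(n, j) (q−1)^j.
  j = 0: C(15,0)·(2)^0 = 1·1 = 1.
  j = 1: C(15,1)·(2)^1 = 15·2 = 30.
  j = 2: C(15,2)·(2)^2 = 105·4 = 420.
  j = 3: C(15,3)·(2)^3 = 455·8 = 3640.
  V_q(n, t) = 1 + 30 + 420 + 3640 = 4091.
Step 2: q^n = 3^15 = 14348907.
Step 3: Hamming bound ⌊q^n / V_q(n,t)⌋ = ⌊14348907/4091⌋ = 3507.
Step 4: Compare |C| = 4853 to 3507: violated.
The claimed |C| lies above the Hamming bound, so no 3-ary code of length 15 with d ≥ 7 can have 4853 codewords.


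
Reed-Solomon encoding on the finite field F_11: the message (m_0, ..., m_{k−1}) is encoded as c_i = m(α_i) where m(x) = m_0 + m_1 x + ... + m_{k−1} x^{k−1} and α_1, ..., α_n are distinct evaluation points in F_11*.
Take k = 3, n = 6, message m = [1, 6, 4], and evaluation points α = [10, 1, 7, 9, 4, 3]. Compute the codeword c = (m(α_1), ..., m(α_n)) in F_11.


c = [10, 0, 8, 5, 1, 0]

Message polynomial: m(x) = 1 + 6·x + 4·x^2 (mod 11).
For each evaluation point α_i, compute m(α_i) mod 11:
  α_1 = 10: Horner steps 4 → 2 → 10, so m(10) = 10.
  α_2 = 1: Horner steps 4 → 10 → 0, so m(1) = 0.
  α_3 = 7: Horner steps 4 → 1 → 8, so m(7) = 8.
  α_4 = 9: Horner steps 4 → 9 → 5, so m(9) = 5.
  α_5 = 4: Horner steps 4 → 0 → 1, so m(4) = 1.
  α_6 = 3: Horner steps 4 → 7 → 0, so m(3) = 0.
Codeword c = [10, 0, 8, 5, 1, 0] ∈ F_11^6.


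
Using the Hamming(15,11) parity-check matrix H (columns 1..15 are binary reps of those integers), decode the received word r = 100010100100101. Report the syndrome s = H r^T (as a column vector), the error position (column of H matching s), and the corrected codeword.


s = (1, 0, 1, 1)^T, error position = 11, corrected codeword c = 100010100110101

Compute s = H r^T mod 2 one row at a time:
  s_1 = 0 + 0 + 1 + 0 + 0 + 1 + 0 + 1 = 3 ≡ 1 (mod 2).
  s_2 = 0 + 1 + 0 + 1 + 0 + 1 + 0 + 1 = 4 ≡ 0 (mod 2).
  s_3 = 0 + 0 + 0 + 1 + 1 + 0 + 0 + 1 = 3 ≡ 1 (mod 2).
  s_4 = 1 + 0 + 1 + 1 + 0 + 0 + 1 + 1 = 5 ≡ 1 (mod 2).
s = (1, 0, 1, 1)^T — this equals column 11 of H (binary 1011), so error is at position 11.
Correct: flip bit 11 of r = 100010100100101 to get c = 100010100110101.


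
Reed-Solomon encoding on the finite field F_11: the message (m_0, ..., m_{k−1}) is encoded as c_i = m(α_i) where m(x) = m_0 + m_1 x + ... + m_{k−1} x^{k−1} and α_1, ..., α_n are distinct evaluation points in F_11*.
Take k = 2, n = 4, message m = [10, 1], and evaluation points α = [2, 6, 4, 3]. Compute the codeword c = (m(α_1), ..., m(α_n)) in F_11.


c = [1, 5, 3, 2]

Message polynomial: m(x) = 10 + 1·x (mod 11).
For each evaluation point α_i, compute m(α_i) mod 11:
  α_1 = 2: Horner steps 1 → 1, so m(2) = 1.
  α_2 = 6: Horner steps 1 → 5, so m(6) = 5.
  α_3 = 4: Horner steps 1 → 3, so m(4) = 3.
  α_4 = 3: Horner steps 1 → 2, so m(3) = 2.
Codeword c = [1, 5, 3, 2] ∈ F_11^4.


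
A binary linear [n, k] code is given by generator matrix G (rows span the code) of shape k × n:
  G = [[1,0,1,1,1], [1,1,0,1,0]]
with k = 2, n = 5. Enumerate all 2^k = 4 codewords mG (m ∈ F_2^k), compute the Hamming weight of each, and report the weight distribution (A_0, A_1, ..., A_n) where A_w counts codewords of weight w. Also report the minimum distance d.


Weight distribution: A_0 = 1, A_3 = 2, A_4 = 1. Minimum distance d = 3.

Enumerate all 2^2 = 4 messages m ∈ F_2^2.
For each, compute codeword c = mG in F_2^5, then tally its weight.
  m = 00 → c = 00000, weight = 0.
  m = 10 → c = 10111, weight = 4.
  m = 01 → c = 11010, weight = 3.
  m = 11 → c = 01101, weight = 3.
Tally weights:
  weight 0: 1 codewords.
  weight 3: 2 codewords.
  weight 4: 1 codewords.
Minimum distance d = smallest w > 0 with A_w > 0 = 3.
Sanity: Σ A_w = 4 = 2^2 = 4 ✓.


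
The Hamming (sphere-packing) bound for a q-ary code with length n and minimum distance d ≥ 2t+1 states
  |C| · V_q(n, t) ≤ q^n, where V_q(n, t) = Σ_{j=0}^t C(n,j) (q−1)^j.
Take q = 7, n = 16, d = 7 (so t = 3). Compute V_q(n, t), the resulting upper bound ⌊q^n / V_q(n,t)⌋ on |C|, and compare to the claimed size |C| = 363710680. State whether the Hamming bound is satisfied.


V_q(n, t) = 125377, q^n = 33232930569601, Hamming bound = 265064011, |C| = 363710680 > bound (violated).

Step 1: Compute V_q(n, t) = Σ_{j=0}^3 C(n, j) (q−1)^j.
  j = 0: C(16,0)·(6)^0 = 1·1 = 1.
  j = 1: C(16,1)·(6)^1 = 16·6 = 96.
  j = 2: C(16,2)·(6)^2 = 120·36 = 4320.
  j = 3: C(16,3)·(6)^3 = 560·216 = 120960.
  V_q(n, t) = 1 + 96 + 4320 + 120960 = 125377.
Step 2: q^n = 7^16 = 33232930569601.
Step 3: Hamming bound ⌊q^n / V_q(n,t)⌋ = ⌊33232930569601/125377⌋ = 265064011.
Step 4: Compare |C| = 363710680 to 265064011: violated.
The claimed |C| lies above the Hamming bound, so no 7-ary code of length 16 with d ≥ 7 can have 363710680 codewords.


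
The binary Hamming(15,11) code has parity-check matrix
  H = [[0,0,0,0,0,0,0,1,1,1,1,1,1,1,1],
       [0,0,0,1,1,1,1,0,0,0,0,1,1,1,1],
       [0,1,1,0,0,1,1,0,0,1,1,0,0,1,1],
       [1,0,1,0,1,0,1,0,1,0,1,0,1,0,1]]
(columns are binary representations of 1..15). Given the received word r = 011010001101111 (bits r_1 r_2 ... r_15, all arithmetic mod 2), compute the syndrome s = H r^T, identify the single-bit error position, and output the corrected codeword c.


s = (0, 1, 1, 1)^T, error position = 7, corrected codeword c = 011010101101111

Compute s = H r^T mod 2 one row at a time:
  s_1 = 0 + 1 + 1 + 0 + 1 + 1 + 1 + 1 = 6 ≡ 0 (mod 2).
  s_2 = 0 + 1 + 0 + 0 + 1 + 1 + 1 + 1 = 5 ≡ 1 (mod 2).
  s_3 = 1 + 1 + 0 + 0 + 1 + 0 + 1 + 1 = 5 ≡ 1 (mod 2).
  s_4 = 0 + 1 + 1 + 0 + 1 + 0 + 1 + 1 = 5 ≡ 1 (mod 2).
s = (0, 1, 1, 1)^T — this equals column 7 of H (binary 0111), so error is at position 7.
Correct: flip bit 7 of r = 011010001101111 to get c = 011010101101111.


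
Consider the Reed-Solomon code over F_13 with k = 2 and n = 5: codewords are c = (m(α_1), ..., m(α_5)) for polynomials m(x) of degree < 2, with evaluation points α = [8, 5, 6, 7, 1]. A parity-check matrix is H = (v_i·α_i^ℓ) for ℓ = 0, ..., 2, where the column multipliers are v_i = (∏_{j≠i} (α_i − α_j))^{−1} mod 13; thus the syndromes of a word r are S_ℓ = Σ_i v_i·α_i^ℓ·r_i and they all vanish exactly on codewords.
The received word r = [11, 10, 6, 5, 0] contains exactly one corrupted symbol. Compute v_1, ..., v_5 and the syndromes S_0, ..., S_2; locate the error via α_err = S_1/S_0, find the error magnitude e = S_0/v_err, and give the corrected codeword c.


S = (3, 8, 4), error at position 4, error magnitude e = 3, c = [11, 10, 6, 2, 0].

Step 1: column multipliers v_i = (∏_{j≠i}(α_i − α_j))^{−1} mod 13.
  i = 1 (α = 8): (8−5)(8−6)(8−7)(8−1) = 3·2·1·7 = 42 ≡ 3, so v_1 = 3^{−1} = 9 (mod 13).
  i = 2 (α = 5): (5−8)(5−6)(5−7)(5−1) = (−3)·(−1)·(−2)·4 = −24 ≡ 2, so v_2 = 2^{−1} = 7 (mod 13).
  i = 3 (α = 6): (6−8)(6−5)(6−7)(6−1) = (−2)·1·(−1)·5 = 10 ≡ 10, so v_3 = 10^{−1} = 4 (mod 13).
  i = 4 (α = 7): (7−8)(7−5)(7−6)(7−1) = (−1)·2·1·6 = −12 ≡ 1, so v_4 = 1^{−1} = 1 (mod 13).
  i = 5 (α = 1): (1−8)(1−5)(1−6)(1−7) = (−7)·(−4)·(−5)·(−6) = 840 ≡ 8, so v_5 = 8^{−1} = 5 (mod 13).
  v = [9, 7, 4, 1, 5].
Step 2: syndromes of r = [11, 10, 6, 5, 0] (all sums mod 13).
  S_0 = Σ v_i r_i = 9·11 + 7·10 + 4·6 + 1·5 + 5·0 = 198 ≡ 3.
  S_1 = Σ v_i α_i r_i = 9·8·11 + 7·5·10 + 4·6·6 + 1·7·5 + 5·1·0 = 1321 ≡ 8.
  α_i^2 mod 13 = [12, 12, 10, 10, 1].
  S_2 = Σ v_i α_i^2 r_i = 9·12·11 + 7·12·10 + 4·10·6 + 1·10·5 + 5·1·0 = 2318 ≡ 4.
  S = (3, 8, 4) ≠ 0, so r is not a codeword (an error is present).
Step 3: locate the error. For a single error e at position i, S_ℓ = v_i·e·α_i^ℓ, so α_err = S_1/S_0.
  S_0^{−1} = 3^{−1} = 9 (mod 13), so α_err = 8·9 = 72 ≡ 7 = α_4. Error position i = 4.
  Consistency check: S_2/S_1 = 4·5 = 20 ≡ 7 = α_err ✓ (single-error assumption holds).
Step 4: error magnitude e = S_0/v_4 = S_0·∏_{j≠4}(α_4 − α_j) = 3·1 = 3 ≡ 3 (mod 13).
Step 5: correct position 4: c_4 = r_4 − e = 5 − 3 ≡ 2 (mod 13). Hence c = [11, 10, 6, 2, 0].
  Check: interpolating c through the α_i gives m(x) = 4 + 9·x (degree < 2) with m(α_i) = c_i for every i, so c is indeed a codeword.


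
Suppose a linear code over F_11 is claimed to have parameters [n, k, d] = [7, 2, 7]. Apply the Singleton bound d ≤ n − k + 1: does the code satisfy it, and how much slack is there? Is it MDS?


Singleton RHS = n − k + 1 = 6, slack = -1, bound violated (no such code; not MDS).

Singleton bound: d ≤ n − k + 1.
Here n = 7, k = 2, so n − k + 1 = 6.
Given d = 7, check d ≤ 6: NO.
Slack = (n − k + 1) − d = -1.
The slack is negative: d = 7 exceeds n − k + 1 = 6 by 1, so the Singleton bound is violated and no linear [7, 2, 7]_11 code can exist. In particular it is not MDS (MDS requires d = n − k + 1 exactly).
Description: the claimed parameters are [7, 2, 7]_11; such a code would be impossible (violates the Singleton bound).


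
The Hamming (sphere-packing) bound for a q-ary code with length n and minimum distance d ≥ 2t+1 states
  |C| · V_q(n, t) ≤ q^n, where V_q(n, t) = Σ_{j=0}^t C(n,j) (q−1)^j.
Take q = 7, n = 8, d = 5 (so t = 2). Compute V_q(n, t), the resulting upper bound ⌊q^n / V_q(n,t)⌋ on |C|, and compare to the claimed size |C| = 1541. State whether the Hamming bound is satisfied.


V_q(n, t) = 1057, q^n = 5764801, Hamming bound = 5453, |C| = 1541 ≤ bound (satisfied).

Step 1: Compute V_q(n, t) = Σ_{j=0}^2 C(n, j) (q−1)^j.
  j = 0: C(8,0)·(6)^0 = 1·1 = 1.
  j = 1: C(8,1)·(6)^1 = 8·6 = 48.
  j = 2: C(8,2)·(6)^2 = 28·36 = 1008.
  V_q(n, t) = 1 + 48 + 1008 = 1057.
Step 2: q^n = 7^8 = 5764801.
Step 3: Hamming bound ⌊q^n / V_q(n,t)⌋ = ⌊5764801/1057⌋ = 5453.
Step 4: Compare |C| = 1541 to 5453: satisfied.
The claimed |C| lies below the Hamming bound.


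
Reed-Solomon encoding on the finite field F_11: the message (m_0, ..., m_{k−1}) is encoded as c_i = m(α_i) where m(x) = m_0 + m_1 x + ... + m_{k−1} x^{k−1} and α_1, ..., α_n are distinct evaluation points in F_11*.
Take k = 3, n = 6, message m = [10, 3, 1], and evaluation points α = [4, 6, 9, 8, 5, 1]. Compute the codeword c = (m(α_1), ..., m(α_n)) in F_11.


c = [5, 9, 8, 10, 6, 3]

Message polynomial: m(x) = 10 + 3·x + 1·x^2 (mod 11).
For each evaluation point α_i, compute m(α_i) mod 11:
  α_1 = 4: Horner steps 1 → 7 → 5, so m(4) = 5.
  α_2 = 6: Horner steps 1 → 9 → 9, so m(6) = 9.
  α_3 = 9: Horner steps 1 → 1 → 8, so m(9) = 8.
  α_4 = 8: Horner steps 1 → 0 → 10, so m(8) = 10.
  α_5 = 5: Horner steps 1 → 8 → 6, so m(5) = 6.
  α_6 = 1: Horner steps 1 → 4 → 3, so m(1) = 3.
Codeword c = [5, 9, 8, 10, 6, 3] ∈ F_11^6.


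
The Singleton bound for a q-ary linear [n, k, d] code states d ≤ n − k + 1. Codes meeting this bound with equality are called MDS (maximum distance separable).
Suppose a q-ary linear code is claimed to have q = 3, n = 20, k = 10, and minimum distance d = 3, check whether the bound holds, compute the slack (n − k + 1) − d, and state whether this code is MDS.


Singleton RHS = n − k + 1 = 11, slack = 8, bound satisfied, not MDS.

Singleton bound: d ≤ n − k + 1.
Here n = 20, k = 10, so n − k + 1 = 11.
Given d = 3, check d ≤ 11: YES.
Slack = (n − k + 1) − d = 8.
The code is NOT MDS (slack = 8 > 0).
Description: the claimed parameters are [20, 10, 3]_3; such a code would be non-MDS.


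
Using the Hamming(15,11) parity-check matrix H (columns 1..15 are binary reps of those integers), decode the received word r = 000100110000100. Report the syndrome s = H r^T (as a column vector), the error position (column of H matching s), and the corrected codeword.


s = (0, 1, 1, 0)^T, error position = 6, corrected codeword c = 000101110000100

Compute s = H r^T mod 2 one row at a time:
  s_1 = 1 + 0 + 0 + 0 + 0 + 1 + 0 + 0 = 2 ≡ 0 (mod 2).
  s_2 = 1 + 0 + 0 + 1 + 0 + 1 + 0 + 0 = 3 ≡ 1 (mod 2).
  s_3 = 0 + 0 + 0 + 1 + 0 + 0 + 0 + 0 = 1 ≡ 1 (mod 2).
  s_4 = 0 + 0 + 0 + 1 + 0 + 0 + 1 + 0 = 2 ≡ 0 (mod 2).
s = (0, 1, 1, 0)^T — this equals column 6 of H (binary 0110), so error is at position 6.
Correct: flip bit 6 of r = 000100110000100 to get c = 000101110000100.


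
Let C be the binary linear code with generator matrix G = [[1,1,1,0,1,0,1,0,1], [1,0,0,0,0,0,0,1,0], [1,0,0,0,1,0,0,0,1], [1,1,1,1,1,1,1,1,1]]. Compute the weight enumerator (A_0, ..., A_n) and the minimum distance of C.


Weight distribution: A_0 = 1, A_2 = 1, A_3 = 5, A_4 = 1, A_5 = 1, A_6 = 5, A_7 = 1, A_9 = 1. Minimum distance d = 2.

Enumerate all 2^4 = 16 messages m ∈ F_2^4.
For each, compute codeword c = mG in F_2^9, then tally its weight.
  m = 0000 → c = 000000000, weight = 0.
  m = 1000 → c = 111010101, weight = 6.
  m = 0100 → c = 100000010, weight = 2.
  m = 1100 → c = 011010111, weight = 6.
  m = 0010 → c = 100010001, weight = 3.
  m = 1010 → c = 011000100, weight = 3.
  m = 0110 → c = 000010011, weight = 3.
  m = 1110 → c = 111000110, weight = 5.
  m = 0001 → c = 111111111, weight = 9.
  m = 1001 → c = 000101010, weight = 3.
  m = 0101 → c = 011111101, weight = 7.
  m = 1101 → c = 100101000, weight = 3.
  m = 0011 → c = 011101110, weight = 6.
  m = 1011 → c = 100111011, weight = 6.
  m = 0111 → c = 111101100, weight = 6.
  m = 1111 → c = 000111001, weight = 4.
Tally weights:
  weight 0: 1 codewords.
  weight 2: 1 codewords.
  weight 3: 5 codewords.
  weight 4: 1 codewords.
  weight 5: 1 codewords.
  weight 6: 5 codewords.
  weight 7: 1 codewords.
  weight 9: 1 codewords.
Minimum distance d = smallest w > 0 with A_w > 0 = 2.
Sanity: Σ A_w = 16 = 2^4 = 16 ✓.


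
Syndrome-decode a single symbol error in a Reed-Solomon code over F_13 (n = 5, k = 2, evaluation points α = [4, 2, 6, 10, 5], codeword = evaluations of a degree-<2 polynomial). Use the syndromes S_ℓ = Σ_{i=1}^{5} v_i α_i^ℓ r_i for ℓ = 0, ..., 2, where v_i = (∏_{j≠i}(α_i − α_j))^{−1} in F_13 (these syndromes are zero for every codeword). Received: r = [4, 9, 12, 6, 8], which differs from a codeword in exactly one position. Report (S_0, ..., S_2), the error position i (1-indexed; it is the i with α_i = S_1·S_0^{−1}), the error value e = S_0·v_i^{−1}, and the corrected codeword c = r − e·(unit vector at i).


S = (11, 6, 8), error at position 4, error magnitude e = 4, c = [4, 9, 12, 2, 8].

Step 1: column multipliers v_i = (∏_{j≠i}(α_i − α_j))^{−1} mod 13.
  i = 1 (α = 4): (4−2)(4−6)(4−10)(4−5) = 2·(−2)·(−6)·(−1) = −24 ≡ 2, so v_1 = 2^{−1} = 7 (mod 13).
  i = 2 (α = 2): (2−4)(2−6)(2−10)(2−5) = (−2)·(−4)·(−8)·(−3) = 192 ≡ 10, so v_2 = 10^{−1} = 4 (mod 13).
  i = 3 (α = 6): (6−4)(6−2)(6−10)(6−5) = 2·4·(−4)·1 = −32 ≡ 7, so v_3 = 7^{−1} = 2 (mod 13).
  i = 4 (α = 10): (10−4)(10−2)(10−6)(10−5) = 6·8·4·5 = 960 ≡ 11, so v_4 = 11^{−1} = 6 (mod 13).
  i = 5 (α = 5): (5−4)(5−2)(5−6)(5−10) = 1·3·(−1)·(−5) = 15 ≡ 2, so v_5 = 2^{−1} = 7 (mod 13).
  v = [7, 4, 2, 6, 7].
Step 2: syndromes of r = [4, 9, 12, 6, 8] (all sums mod 13).
  S_0 = Σ v_i r_i = 7·4 + 4·9 + 2·12 + 6·6 + 7·8 = 180 ≡ 11.
  S_1 = Σ v_i α_i r_i = 7·4·4 + 4·2·9 + 2·6·12 + 6·10·6 + 7·5·8 = 968 ≡ 6.
  α_i^2 mod 13 = [3, 4, 10, 9, 12].
  S_2 = Σ v_i α_i^2 r_i = 7·3·4 + 4·4·9 + 2·10·12 + 6·9·6 + 7·12·8 = 1464 ≡ 8.
  S = (11, 6, 8) ≠ 0, so r is not a codeword (an error is present).
Step 3: locate the error. For a single error e at position i, S_ℓ = v_i·e·α_i^ℓ, so α_err = S_1/S_0.
  S_0^{−1} = 11^{−1} = 6 (mod 13), so α_err = 6·6 = 36 ≡ 10 = α_4. Error position i = 4.
  Consistency check: S_2/S_1 = 8·11 = 88 ≡ 10 = α_err ✓ (single-error assumption holds).
Step 4: error magnitude e = S_0/v_4 = S_0·∏_{j≠4}(α_4 − α_j) = 11·11 = 121 ≡ 4 (mod 13).
Step 5: correct position 4: c_4 = r_4 − e = 6 − 4 ≡ 2 (mod 13). Hence c = [4, 9, 12, 2, 8].
  Check: interpolating c through the α_i gives m(x) = 1 + 4·x (degree < 2) with m(α_i) = c_i for every i, so c is indeed a codeword.


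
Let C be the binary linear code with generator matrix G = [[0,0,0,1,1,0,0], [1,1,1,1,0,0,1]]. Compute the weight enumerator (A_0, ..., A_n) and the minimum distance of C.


Weight distribution: A_0 = 1, A_2 = 1, A_5 = 2. Minimum distance d = 2.

Enumerate all 2^2 = 4 messages m ∈ F_2^2.
For each, compute codeword c = mG in F_2^7, then tally its weight.
  m = 00 → c = 0000000, weight = 0.
  m = 10 → c = 0001100, weight = 2.
  m = 01 → c = 1111001, weight = 5.
  m = 11 → c = 1110101, weight = 5.
Tally weights:
  weight 0: 1 codewords.
  weight 2: 1 codewords.
  weight 5: 2 codewords.
Minimum distance d = smallest w > 0 with A_w > 0 = 2.
Sanity: Σ A_w = 4 = 2^2 = 4 ✓.


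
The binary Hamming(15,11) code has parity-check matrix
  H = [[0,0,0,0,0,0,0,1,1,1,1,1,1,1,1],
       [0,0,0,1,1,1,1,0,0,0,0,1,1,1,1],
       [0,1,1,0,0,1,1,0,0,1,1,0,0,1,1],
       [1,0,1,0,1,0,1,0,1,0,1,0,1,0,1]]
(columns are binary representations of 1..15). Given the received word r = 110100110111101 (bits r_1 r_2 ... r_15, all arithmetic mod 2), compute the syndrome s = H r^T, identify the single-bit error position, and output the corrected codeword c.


s = (0, 1, 1, 1)^T, error position = 7, corrected codeword c = 110100010111101

Compute s = H r^T mod 2 one row at a time:
  s_1 = 1 + 0 + 1 + 1 + 1 + 1 + 0 + 1 = 6 ≡ 0 (mod 2).
  s_2 = 1 + 0 + 0 + 1 + 1 + 1 + 0 + 1 = 5 ≡ 1 (mod 2).
  s_3 = 1 + 0 + 0 + 1 + 1 + 1 + 0 + 1 = 5 ≡ 1 (mod 2).
  s_4 = 1 + 0 + 0 + 1 + 0 + 1 + 1 + 1 = 5 ≡ 1 (mod 2).
s = (0, 1, 1, 1)^T — this equals column 7 of H (binary 0111), so error is at position 7.
Correct: flip bit 7 of r = 110100110111101 to get c = 110100010111101.


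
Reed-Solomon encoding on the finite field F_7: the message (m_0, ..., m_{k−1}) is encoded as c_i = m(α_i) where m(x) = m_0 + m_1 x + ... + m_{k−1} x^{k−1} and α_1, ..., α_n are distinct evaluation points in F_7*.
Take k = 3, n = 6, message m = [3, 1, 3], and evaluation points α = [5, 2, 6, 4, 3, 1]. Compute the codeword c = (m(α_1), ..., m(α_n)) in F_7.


c = [6, 3, 5, 6, 5, 0]

Message polynomial: m(x) = 3 + 1·x + 3·x^2 (mod 7).
For each evaluation point α_i, compute m(α_i) mod 7:
  α_1 = 5: Horner steps 3 → 2 → 6, so m(5) = 6.
  α_2 = 2: Horner steps 3 → 0 → 3, so m(2) = 3.
  α_3 = 6: Horner steps 3 → 5 → 5, so m(6) = 5.
  α_4 = 4: Horner steps 3 → 6 → 6, so m(4) = 6.
  α_5 = 3: Horner steps 3 → 3 → 5, so m(3) = 5.
  α_6 = 1: Horner steps 3 → 4 → 0, so m(1) = 0.
Codeword c = [6, 3, 5, 6, 5, 0] ∈ F_7^6.


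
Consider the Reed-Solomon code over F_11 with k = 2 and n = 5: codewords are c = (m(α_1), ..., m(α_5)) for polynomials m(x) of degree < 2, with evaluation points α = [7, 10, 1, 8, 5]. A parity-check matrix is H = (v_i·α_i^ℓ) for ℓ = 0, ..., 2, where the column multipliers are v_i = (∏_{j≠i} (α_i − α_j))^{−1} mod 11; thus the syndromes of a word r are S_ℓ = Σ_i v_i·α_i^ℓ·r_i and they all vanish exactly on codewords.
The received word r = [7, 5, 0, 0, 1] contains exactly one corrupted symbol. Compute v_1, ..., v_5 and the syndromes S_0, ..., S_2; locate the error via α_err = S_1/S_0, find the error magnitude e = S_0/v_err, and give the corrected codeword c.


S = (6, 4, 10), error at position 4, error magnitude e = 1, c = [7, 5, 0, 10, 1].

Step 1: column multipliers v_i = (∏_{j≠i}(α_i − α_j))^{−1} mod 11.
  i = 1 (α = 7): (7−10)(7−1)(7−8)(7−5) = (−3)·6·(−1)·2 = 36 ≡ 3, so v_1 = 3^{−1} = 4 (mod 11).
  i = 2 (α = 10): (10−7)(10−1)(10−8)(10−5) = 3·9·2·5 = 270 ≡ 6, so v_2 = 6^{−1} = 2 (mod 11).
  i = 3 (α = 1): (1−7)(1−10)(1−8)(1−5) = (−6)·(−9)·(−7)·(−4) = 1512 ≡ 5, so v_3 = 5^{−1} = 9 (mod 11).
  i = 4 (α = 8): (8−7)(8−10)(8−1)(8−5) = 1·(−2)·7·3 = −42 ≡ 2, so v_4 = 2^{−1} = 6 (mod 11).
  i = 5 (α = 5): (5−7)(5−10)(5−1)(5−8) = (−2)·(−5)·4·(−3) = −120 ≡ 1, so v_5 = 1^{−1} = 1 (mod 11).
  v = [4, 2, 9, 6, 1].
Step 2: syndromes of r = [7, 5, 0, 0, 1] (all sums mod 11).
  S_0 = Σ v_i r_i = 4·7 + 2·5 + 9·0 + 6·0 + 1·1 = 39 ≡ 6.
  S_1 = Σ v_i α_i r_i = 4·7·7 + 2·10·5 + 9·1·0 + 6·8·0 + 1·5·1 = 301 ≡ 4.
  α_i^2 mod 11 = [5, 1, 1, 9, 3].
  S_2 = Σ v_i α_i^2 r_i = 4·5·7 + 2·1·5 + 9·1·0 + 6·9·0 + 1·3·1 = 153 ≡ 10.
  S = (6, 4, 10) ≠ 0, so r is not a codeword (an error is present).
Step 3: locate the error. For a single error e at position i, S_ℓ = v_i·e·α_i^ℓ, so α_err = S_1/S_0.
  S_0^{−1} = 6^{−1} = 2 (mod 11), so α_err = 4·2 = 8 ≡ 8 = α_4. Error position i = 4.
  Consistency check: S_2/S_1 = 10·3 = 30 ≡ 8 = α_err ✓ (single-error assumption holds).
Step 4: error magnitude e = S_0/v_4 = S_0·∏_{j≠4}(α_4 − α_j) = 6·2 = 12 ≡ 1 (mod 11).
Step 5: correct position 4: c_4 = r_4 − e = 0 − 1 ≡ 10 (mod 11). Hence c = [7, 5, 0, 10, 1].
  Check: interpolating c through the α_i gives m(x) = 8 + 3·x (degree < 2) with m(α_i) = c_i for every i, so c is indeed a codeword.


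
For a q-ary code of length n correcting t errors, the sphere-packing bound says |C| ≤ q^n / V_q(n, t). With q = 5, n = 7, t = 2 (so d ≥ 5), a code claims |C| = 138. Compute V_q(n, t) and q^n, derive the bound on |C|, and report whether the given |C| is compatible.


V_q(n, t) = 365, q^n = 78125, Hamming bound = 214, |C| = 138 ≤ bound (satisfied).

Step 1: Compute V_q(n, t) = Σ_{j=0}^2 C(n, j) (q−1)^j.
  j = 0: C(7,0)·(4)^0 = 1·1 = 1.
  j = 1: C(7,1)·(4)^1 = 7·4 = 28.
  j = 2: C(7,2)·(4)^2 = 21·16 = 336.
  V_q(n, t) = 1 + 28 + 336 = 365.
Step 2: q^n = 5^7 = 78125.
Step 3: Hamming bound ⌊q^n / V_q(n,t)⌋ = ⌊78125/365⌋ = 214.
Step 4: Compare |C| = 138 to 214: satisfied.
The claimed |C| lies below the Hamming bound.


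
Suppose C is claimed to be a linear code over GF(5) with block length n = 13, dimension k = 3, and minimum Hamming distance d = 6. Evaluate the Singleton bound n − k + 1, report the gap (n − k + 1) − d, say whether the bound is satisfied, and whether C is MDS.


Singleton RHS = n − k + 1 = 11, slack = 5, bound satisfied, not MDS.

Singleton bound: d ≤ n − k + 1.
Here n = 13, k = 3, so n − k + 1 = 11.
Given d = 6, check d ≤ 11: YES.
Slack = (n − k + 1) − d = 5.
The code is NOT MDS (slack = 5 > 0).
Description: the claimed parameters are [13, 3, 6]_5; such a code would be non-MDS.


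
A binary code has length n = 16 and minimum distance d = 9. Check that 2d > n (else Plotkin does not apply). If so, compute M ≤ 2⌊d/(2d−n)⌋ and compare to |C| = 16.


Plotkin bound M ≤ 8; given |C| = 16 > bound (violated).

Check applicability: 2d = 18, n = 16.
2d − n = 2 > 0, so Plotkin applies.
Compute d/(2d−n) = 9/2 ≈ 4.5000.
⌊d/(2d−n)⌋ = 4.
Plotkin bound: M ≤ 2·4 = 8.
Given |C| = 16, check: VIOLATED.
This |C| is above the Plotkin bound, so no binary code with n = 16, d = 9 and 16 codewords exists.


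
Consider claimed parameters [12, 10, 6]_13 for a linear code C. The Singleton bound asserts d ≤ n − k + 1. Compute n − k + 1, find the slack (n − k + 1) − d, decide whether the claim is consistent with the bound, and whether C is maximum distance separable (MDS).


Singleton RHS = n − k + 1 = 3, slack = -3, bound violated (no such code; not MDS).

Singleton bound: d ≤ n − k + 1.
Here n = 12, k = 10, so n − k + 1 = 3.
Given d = 6, check d ≤ 3: NO.
Slack = (n − k + 1) − d = -3.
The slack is negative: d = 6 exceeds n − k + 1 = 3 by 3, so the Singleton bound is violated and no linear [12, 10, 6]_13 code can exist. In particular it is not MDS (MDS requires d = n − k + 1 exactly).
Description: the claimed parameters are [12, 10, 6]_13; such a code would be impossible (violates the Singleton bound).


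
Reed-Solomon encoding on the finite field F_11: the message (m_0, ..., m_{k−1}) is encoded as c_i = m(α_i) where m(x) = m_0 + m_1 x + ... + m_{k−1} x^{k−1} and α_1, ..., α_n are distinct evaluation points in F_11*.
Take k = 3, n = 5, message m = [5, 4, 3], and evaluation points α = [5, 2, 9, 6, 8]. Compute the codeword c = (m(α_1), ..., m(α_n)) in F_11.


c = [1, 3, 9, 5, 9]

Message polynomial: m(x) = 5 + 4·x + 3·x^2 (mod 11).
For each evaluation point α_i, compute m(α_i) mod 11:
  α_1 = 5: Horner steps 3 → 8 → 1, so m(5) = 1.
  α_2 = 2: Horner steps 3 → 10 → 3, so m(2) = 3.
  α_3 = 9: Horner steps 3 → 9 → 9, so m(9) = 9.
  α_4 = 6: Horner steps 3 → 0 → 5, so m(6) = 5.
  α_5 = 8: Horner steps 3 → 6 → 9, so m(8) = 9.
Codeword c = [1, 3, 9, 5, 9] ∈ F_11^5.


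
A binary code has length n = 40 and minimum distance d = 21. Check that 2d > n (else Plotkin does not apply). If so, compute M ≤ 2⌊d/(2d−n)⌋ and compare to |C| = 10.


Plotkin bound M ≤ 20; given |C| = 10 ≤ bound (satisfied).

Check applicability: 2d = 42, n = 40.
2d − n = 2 > 0, so Plotkin applies.
Compute d/(2d−n) = 21/2 ≈ 10.5000.
⌊d/(2d−n)⌋ = 10.
Plotkin bound: M ≤ 2·10 = 20.
Given |C| = 10, check: satisfied.
This |C| is below the Plotkin bound.


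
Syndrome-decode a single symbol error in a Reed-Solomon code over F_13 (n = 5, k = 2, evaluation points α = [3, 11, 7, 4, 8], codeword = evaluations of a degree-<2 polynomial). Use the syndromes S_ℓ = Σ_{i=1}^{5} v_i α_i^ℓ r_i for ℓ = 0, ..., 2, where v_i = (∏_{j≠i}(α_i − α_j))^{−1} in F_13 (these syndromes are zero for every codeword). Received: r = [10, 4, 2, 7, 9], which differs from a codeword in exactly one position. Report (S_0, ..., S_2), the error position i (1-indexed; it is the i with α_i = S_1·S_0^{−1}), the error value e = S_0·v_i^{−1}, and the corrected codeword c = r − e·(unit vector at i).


S = (9, 1, 3), error at position 1, error magnitude e = 10, c = [0, 4, 2, 7, 9].

Step 1: column multipliers v_i = (∏_{j≠i}(α_i − α_j))^{−1} mod 13.
  i = 1 (α = 3): (3−11)(3−7)(3−4)(3−8) = (−8)·(−4)·(−1)·(−5) = 160 ≡ 4, so v_1 = 4^{−1} = 10 (mod 13).
  i = 2 (α = 11): (11−3)(11−7)(11−4)(11−8) = 8·4·7·3 = 672 ≡ 9, so v_2 = 9^{−1} = 3 (mod 13).
  i = 3 (α = 7): (7−3)(7−11)(7−4)(7−8) = 4·(−4)·3·(−1) = 48 ≡ 9, so v_3 = 9^{−1} = 3 (mod 13).
  i = 4 (α = 4): (4−3)(4−11)(4−7)(4−8) = 1·(−7)·(−3)·(−4) = −84 ≡ 7, so v_4 = 7^{−1} = 2 (mod 13).
  i = 5 (α = 8): (8−3)(8−11)(8−7)(8−4) = 5·(−3)·1·4 = −60 ≡ 5, so v_5 = 5^{−1} = 8 (mod 13).
  v = [10, 3, 3, 2, 8].
Step 2: syndromes of r = [10, 4, 2, 7, 9] (all sums mod 13).
  S_0 = Σ v_i r_i = 10·10 + 3·4 + 3·2 + 2·7 + 8·9 = 204 ≡ 9.
  S_1 = Σ v_i α_i r_i = 10·3·10 + 3·11·4 + 3·7·2 + 2·4·7 + 8·8·9 = 1106 ≡ 1.
  α_i^2 mod 13 = [9, 4, 10, 3, 12].
  S_2 = Σ v_i α_i^2 r_i = 10·9·10 + 3·4·4 + 3·10·2 + 2·3·7 + 8·12·9 = 1914 ≡ 3.
  S = (9, 1, 3) ≠ 0, so r is not a codeword (an error is present).
Step 3: locate the error. For a single error e at position i, S_ℓ = v_i·e·α_i^ℓ, so α_err = S_1/S_0.
  S_0^{−1} = 9^{−1} = 3 (mod 13), so α_err = 1·3 = 3 ≡ 3 = α_1. Error position i = 1.
  Consistency check: S_2/S_1 = 3·1 = 3 ≡ 3 = α_err ✓ (single-error assumption holds).
Step 4: error magnitude e = S_0/v_1 = S_0·∏_{j≠1}(α_1 − α_j) = 9·4 = 36 ≡ 10 (mod 13).
Step 5: correct position 1: c_1 = r_1 − e = 10 − 10 ≡ 0 (mod 13). Hence c = [0, 4, 2, 7, 9].
  Check: interpolating c through the α_i gives m(x) = 5 + 7·x (degree < 2) with m(α_i) = c_i for every i, so c is indeed a codeword.


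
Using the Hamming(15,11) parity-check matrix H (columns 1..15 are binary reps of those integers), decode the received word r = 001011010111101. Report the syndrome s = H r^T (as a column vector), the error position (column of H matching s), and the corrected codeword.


s = (0, 1, 1, 1)^T, error position = 7, corrected codeword c = 001011110111101

Compute s = H r^T mod 2 one row at a time:
  s_1 = 1 + 0 + 1 + 1 + 1 + 1 + 0 + 1 = 6 ≡ 0 (mod 2).
  s_2 = 0 + 1 + 1 + 0 + 1 + 1 + 0 + 1 = 5 ≡ 1 (mod 2).
  s_3 = 0 + 1 + 1 + 0 + 1 + 1 + 0 + 1 = 5 ≡ 1 (mod 2).
  s_4 = 0 + 1 + 1 + 0 + 0 + 1 + 1 + 1 = 5 ≡ 1 (mod 2).
s = (0, 1, 1, 1)^T — this equals column 7 of H (binary 0111), so error is at position 7.
Correct: flip bit 7 of r = 001011010111101 to get c = 001011110111101.


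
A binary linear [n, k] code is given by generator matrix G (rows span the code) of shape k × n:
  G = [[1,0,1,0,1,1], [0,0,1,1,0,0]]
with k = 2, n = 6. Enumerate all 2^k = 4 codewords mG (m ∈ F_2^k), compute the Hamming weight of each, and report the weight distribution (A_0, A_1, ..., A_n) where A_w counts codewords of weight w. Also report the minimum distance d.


Weight distribution: A_0 = 1, A_2 = 1, A_4 = 2. Minimum distance d = 2.

Enumerate all 2^2 = 4 messages m ∈ F_2^2.
For each, compute codeword c = mG in F_2^6, then tally its weight.
  m = 00 → c = 000000, weight = 0.
  m = 10 → c = 101011, weight = 4.
  m = 01 → c = 001100, weight = 2.
  m = 11 → c = 100111, weight = 4.
Tally weights:
  weight 0: 1 codewords.
  weight 2: 1 codewords.
  weight 4: 2 codewords.
Minimum distance d = smallest w > 0 with A_w > 0 = 2.
Sanity: Σ A_w = 4 = 2^2 = 4 ✓.


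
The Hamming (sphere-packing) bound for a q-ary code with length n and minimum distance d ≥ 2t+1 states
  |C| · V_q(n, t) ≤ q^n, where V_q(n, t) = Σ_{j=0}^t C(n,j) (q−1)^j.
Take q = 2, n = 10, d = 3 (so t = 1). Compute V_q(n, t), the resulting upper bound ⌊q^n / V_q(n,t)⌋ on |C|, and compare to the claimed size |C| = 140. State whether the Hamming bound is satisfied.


V_q(n, t) = 11, q^n = 1024, Hamming bound = 93, |C| = 140 > bound (violated).

Step 1: Compute V_q(n, t) = Σ_{j=0}^1 C(n, j) (q−1)^j.
  j = 0: C(10,0)·(1)^0 = 1·1 = 1.
  j = 1: C(10,1)·(1)^1 = 10·1 = 10.
  V_q(n, t) = 1 + 10 = 11.
Step 2: q^n = 2^10 = 1024.
Step 3: Hamming bound ⌊q^n / V_q(n,t)⌋ = ⌊1024/11⌋ = 93.
Step 4: Compare |C| = 140 to 93: violated.
The claimed |C| lies above the Hamming bound, so no 2-ary code of length 10 with d ≥ 3 can have 140 codewords.


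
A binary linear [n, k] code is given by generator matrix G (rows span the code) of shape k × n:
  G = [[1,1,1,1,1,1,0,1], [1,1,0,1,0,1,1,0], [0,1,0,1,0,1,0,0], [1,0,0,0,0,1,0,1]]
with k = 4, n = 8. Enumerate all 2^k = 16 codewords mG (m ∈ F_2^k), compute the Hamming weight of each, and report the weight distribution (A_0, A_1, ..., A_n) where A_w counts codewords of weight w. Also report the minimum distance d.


Weight distribution: A_0 = 1, A_2 = 1, A_3 = 4, A_4 = 5, A_5 = 2, A_6 = 1, A_7 = 2. Minimum distance d = 2.

Enumerate all 2^4 = 16 messages m ∈ F_2^4.
For each, compute codeword c = mG in F_2^8, then tally its weight.
  m = 0000 → c = 00000000, weight = 0.
  m = 1000 → c = 11111101, weight = 7.
  m = 0100 → c = 11010110, weight = 5.
  m = 1100 → c = 00101011, weight = 4.
  m = 0010 → c = 01010100, weight = 3.
  m = 1010 → c = 10101001, weight = 4.
  m = 0110 → c = 10000010, weight = 2.
  m = 1110 → c = 01111111, weight = 7.
  m = 0001 → c = 10000101, weight = 3.
  m = 1001 → c = 01111000, weight = 4.
  m = 0101 → c = 01010011, weight = 4.
  m = 1101 → c = 10101110, weight = 5.
  m = 0011 → c = 11010001, weight = 4.
  m = 1011 → c = 00101100, weight = 3.
  m = 0111 → c = 00000111, weight = 3.
  m = 1111 → c = 11111010, weight = 6.
Tally weights:
  weight 0: 1 codewords.
  weight 2: 1 codewords.
  weight 3: 4 codewords.
  weight 4: 5 codewords.
  weight 5: 2 codewords.
  weight 6: 1 codewords.
  weight 7: 2 codewords.
Minimum distance d = smallest w > 0 with A_w > 0 = 2.
Sanity: Σ A_w = 16 = 2^4 = 16 ✓.


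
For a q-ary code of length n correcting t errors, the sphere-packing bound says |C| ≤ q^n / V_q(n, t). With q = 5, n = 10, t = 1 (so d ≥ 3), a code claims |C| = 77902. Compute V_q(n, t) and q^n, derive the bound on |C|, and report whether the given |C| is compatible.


V_q(n, t) = 41, q^n = 9765625, Hamming bound = 238185, |C| = 77902 ≤ bound (satisfied).

Step 1: Compute V_q(n, t) = Σ_{j=0}^1 C(n, j) (q−1)^j.
  j = 0: C(10,0)·(4)^0 = 1·1 = 1.
  j = 1: C(10,1)·(4)^1 = 10·4 = 40.
  V_q(n, t) = 1 + 40 = 41.
Step 2: q^n = 5^10 = 9765625.
Step 3: Hamming bound ⌊q^n / V_q(n,t)⌋ = ⌊9765625/41⌋ = 238185.
Step 4: Compare |C| = 77902 to 238185: satisfied.
The claimed |C| lies below the Hamming bound.


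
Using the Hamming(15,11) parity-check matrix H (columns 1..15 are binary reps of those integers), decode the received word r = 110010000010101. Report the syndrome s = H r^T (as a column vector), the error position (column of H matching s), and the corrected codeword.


s = (1, 1, 1, 1)^T, error position = 15, corrected codeword c = 110010000010100

Compute s = H r^T mod 2 one row at a time:
  s_1 = 0 + 0 + 0 + 1 + 0 + 1 + 0 + 1 = 3 ≡ 1 (mod 2).
  s_2 = 0 + 1 + 0 + 0 + 0 + 1 + 0 + 1 = 3 ≡ 1 (mod 2).
  s_3 = 1 + 0 + 0 + 0 + 0 + 1 + 0 + 1 = 3 ≡ 1 (mod 2).
  s_4 = 1 + 0 + 1 + 0 + 0 + 1 + 1 + 1 = 5 ≡ 1 (mod 2).
s = (1, 1, 1, 1)^T — this equals column 15 of H (binary 1111), so error is at position 15.
Correct: flip bit 15 of r = 110010000010101 to get c = 110010000010100.


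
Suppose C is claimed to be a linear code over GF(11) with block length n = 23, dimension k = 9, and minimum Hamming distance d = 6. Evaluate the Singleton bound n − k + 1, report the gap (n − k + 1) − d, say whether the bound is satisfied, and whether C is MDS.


Singleton RHS = n − k + 1 = 15, slack = 9, bound satisfied, not MDS.

Singleton bound: d ≤ n − k + 1.
Here n = 23, k = 9, so n − k + 1 = 15.
Given d = 6, check d ≤ 15: YES.
Slack = (n − k + 1) − d = 9.
The code is NOT MDS (slack = 9 > 0).
Description: the claimed parameters are [23, 9, 6]_11; such a code would be non-MDS.


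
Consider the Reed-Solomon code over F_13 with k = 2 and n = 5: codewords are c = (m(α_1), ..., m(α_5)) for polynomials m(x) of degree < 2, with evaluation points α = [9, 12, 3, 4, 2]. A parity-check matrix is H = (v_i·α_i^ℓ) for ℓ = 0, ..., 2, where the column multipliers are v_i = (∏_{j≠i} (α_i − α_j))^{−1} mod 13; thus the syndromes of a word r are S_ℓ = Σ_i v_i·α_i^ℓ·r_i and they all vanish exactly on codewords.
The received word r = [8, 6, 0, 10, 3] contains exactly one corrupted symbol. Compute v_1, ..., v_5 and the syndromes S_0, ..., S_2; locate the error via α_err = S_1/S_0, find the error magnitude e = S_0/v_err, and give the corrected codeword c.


S = (10, 3, 10), error at position 2, error magnitude e = 7, c = [8, 12, 0, 10, 3].

Step 1: column multipliers v_i = (∏_{j≠i}(α_i − α_j))^{−1} mod 13.
  i = 1 (α = 9): (9−12)(9−3)(9−4)(9−2) = (−3)·6·5·7 = −630 ≡ 7, so v_1 = 7^{−1} = 2 (mod 13).
  i = 2 (α = 12): (12−9)(12−3)(12−4)(12−2) = 3·9·8·10 = 2160 ≡ 2, so v_2 = 2^{−1} = 7 (mod 13).
  i = 3 (α = 3): (3−9)(3−12)(3−4)(3−2) = (−6)·(−9)·(−1)·1 = −54 ≡ 11, so v_3 = 11^{−1} = 6 (mod 13).
  i = 4 (α = 4): (4−9)(4−12)(4−3)(4−2) = (−5)·(−8)·1·2 = 80 ≡ 2, so v_4 = 2^{−1} = 7 (mod 13).
  i = 5 (α = 2): (2−9)(2−12)(2−3)(2−4) = (−7)·(−10)·(−1)·(−2) = 140 ≡ 10, so v_5 = 10^{−1} = 4 (mod 13).
  v = [2, 7, 6, 7, 4].
Step 2: syndromes of r = [8, 6, 0, 10, 3] (all sums mod 13).
  S_0 = Σ v_i r_i = 2·8 + 7·6 + 6·0 + 7·10 + 4·3 = 140 ≡ 10.
  S_1 = Σ v_i α_i r_i = 2·9·8 + 7·12·6 + 6·3·0 + 7·4·10 + 4·2·3 = 952 ≡ 3.
  α_i^2 mod 13 = [3, 1, 9, 3, 4].
  S_2 = Σ v_i α_i^2 r_i = 2·3·8 + 7·1·6 + 6·9·0 + 7·3·10 + 4·4·3 = 348 ≡ 10.
  S = (10, 3, 10) ≠ 0, so r is not a codeword (an error is present).
Step 3: locate the error. For a single error e at position i, S_ℓ = v_i·e·α_i^ℓ, so α_err = S_1/S_0.
  S_0^{−1} = 10^{−1} = 4 (mod 13), so α_err = 3·4 = 12 ≡ 12 = α_2. Error position i = 2.
  Consistency check: S_2/S_1 = 10·9 = 90 ≡ 12 = α_err ✓ (single-error assumption holds).
Step 4: error magnitude e = S_0/v_2 = S_0·∏_{j≠2}(α_2 − α_j) = 10·2 = 20 ≡ 7 (mod 13).
Step 5: correct position 2: c_2 = r_2 − e = 6 − 7 ≡ 12 (mod 13). Hence c = [8, 12, 0, 10, 3].
  Check: interpolating c through the α_i gives m(x) = 9 + 10·x (degree < 2) with m(α_i) = c_i for every i, so c is indeed a codeword.


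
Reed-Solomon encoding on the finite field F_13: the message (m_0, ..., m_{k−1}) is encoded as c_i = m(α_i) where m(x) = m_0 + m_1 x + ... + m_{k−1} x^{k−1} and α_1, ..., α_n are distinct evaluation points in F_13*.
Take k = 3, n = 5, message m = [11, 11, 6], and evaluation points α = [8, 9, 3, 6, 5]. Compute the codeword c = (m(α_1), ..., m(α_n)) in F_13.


c = [2, 11, 7, 7, 8]

Message polynomial: m(x) = 11 + 11·x + 6·x^2 (mod 13).
For each evaluation point α_i, compute m(α_i) mod 13:
  α_1 = 8: Horner steps 6 → 7 → 2, so m(8) = 2.
  α_2 = 9: Horner steps 6 → 0 → 11, so m(9) = 11.
  α_3 = 3: Horner steps 6 → 3 → 7, so m(3) = 7.
  α_4 = 6: Horner steps 6 → 8 → 7, so m(6) = 7.
  α_5 = 5: Horner steps 6 → 2 → 8, so m(5) = 8.
Codeword c = [2, 11, 7, 7, 8] ∈ F_13^5.


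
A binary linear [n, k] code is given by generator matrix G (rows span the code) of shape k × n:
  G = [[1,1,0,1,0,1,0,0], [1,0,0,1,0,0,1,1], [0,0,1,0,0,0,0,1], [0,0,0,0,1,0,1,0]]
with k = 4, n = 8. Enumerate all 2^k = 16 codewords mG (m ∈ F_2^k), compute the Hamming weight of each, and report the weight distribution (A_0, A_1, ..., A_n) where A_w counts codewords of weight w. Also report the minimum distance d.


Weight distribution: A_0 = 1, A_2 = 2, A_4 = 10, A_6 = 2, A_8 = 1. Minimum distance d = 2.

Enumerate all 2^4 = 16 messages m ∈ F_2^4.
For each, compute codeword c = mG in F_2^8, then tally its weight.
  m = 0000 → c = 00000000, weight = 0.
  m = 1000 → c = 11010100, weight = 4.
  m = 0100 → c = 10010011, weight = 4.
  m = 1100 → c = 01000111, weight = 4.
  m = 0010 → c = 00100001, weight = 2.
  m = 1010 → c = 11110101, weight = 6.
  m = 0110 → c = 10110010, weight = 4.
  m = 1110 → c = 01100110, weight = 4.
  m = 0001 → c = 00001010, weight = 2.
  m = 1001 → c = 11011110, weight = 6.
  m = 0101 → c = 10011001, weight = 4.
  m = 1101 → c = 01001101, weight = 4.
  m = 0011 → c = 00101011, weight = 4.
  m = 1011 → c = 11111111, weight = 8.
  m = 0111 → c = 10111000, weight = 4.
  m = 1111 → c = 01101100, weight = 4.
Tally weights:
  weight 0: 1 codewords.
  weight 2: 2 codewords.
  weight 4: 10 codewords.
  weight 6: 2 codewords.
  weight 8: 1 codewords.
Minimum distance d = smallest w > 0 with A_w > 0 = 2.
Sanity: Σ A_w = 16 = 2^4 = 16 ✓.
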